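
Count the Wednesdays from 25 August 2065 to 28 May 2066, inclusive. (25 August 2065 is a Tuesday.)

25 August 2065 is a Tuesday; the first Wednesday on or after it is 26 August 2065 (1 day later).
From 26 August 2065 to 28 May 2066: 5 + 30 + 31 + 30 + 31 + 31 + 28 + 31 + 30 + 28 = 275 days (rest of August, September, October, November, December, January, February, March, April, May).
275 ÷ 7 = 39 full weeks with remainder 2, so 39 more Wednesdays after the first → 40.

40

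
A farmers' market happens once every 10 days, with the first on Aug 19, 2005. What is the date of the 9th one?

Nov 7, 2005

The 9th occurrence is 8 intervals after the first: 8 × 10 = 80 days after Aug 19, 2005.
Aug has 31 days — 12 days to the end of Aug leaves 68.
Sep has 30 days (38 left).
Oct has 31 days (7 left).
7 days into Nov → Nov 7, 2005.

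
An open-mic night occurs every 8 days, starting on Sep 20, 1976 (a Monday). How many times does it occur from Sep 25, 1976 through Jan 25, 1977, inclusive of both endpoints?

Occurrences land 8·i days after Sep 20, 1976 for i = 0, 1, 2, …
Sep 25, 1976 is 5 days after the start; 5 ÷ 8 = 0 remainder 5; since the remainder is 5, round up to i = 1. First occurrence in the window: #2 on Sep 28, 1976 (1×8 = 8 days in).
Jan 25, 1977 is 127 days after the start; 127 ÷ 8 = 15 remainder 7. Last occurrence in the window: #16 on Jan 18, 1977.
Occurrences #2 through #16: 15 in total.

15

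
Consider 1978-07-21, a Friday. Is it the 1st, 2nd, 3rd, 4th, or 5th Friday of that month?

Day 21 falls in week ⌈21/7⌉ of the month.
Days 1–7 hold the 1st Friday, 8–14 the 2nd, 15–21 the 3rd, 22–28 the 4th, 29–31 the 5th.
21 is in the range for the 3rd.

3rd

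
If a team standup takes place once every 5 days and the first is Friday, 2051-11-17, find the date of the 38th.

2052-05-20

The 38th occurrence is 37 intervals after the first: 37 × 5 = 185 days after 2051-11-17.
November has 30 days — 13 days to the end of November leaves 172.
December has 31 days (141 left).
January has 31 days (110 left).
February has 29 days (81 left).
March has 31 days (50 left).
April has 30 days (20 left).
20 days into May → 2052-05-20.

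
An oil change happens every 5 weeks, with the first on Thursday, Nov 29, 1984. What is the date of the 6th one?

May 23, 1985

The 6th occurrence is 5 intervals after the first: 5 × 35 = 175 days after Nov 29, 1984.
Nov has 30 days — 1 day to the end of Nov leaves 174.
Dec has 31 days (143 left).
Jan has 31 days (112 left).
Feb has 28 days (84 left).
Mar has 31 days (53 left).
Apr has 30 days (23 left).
23 days into May → May 23, 1985.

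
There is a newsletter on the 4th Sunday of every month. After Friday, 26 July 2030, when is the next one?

July 2030 starts on a Monday; its first Sunday is the 7th, so the 4th Sunday is the 28th — 28 July 2030.
28 July 2030 is after 26 July 2030, so that is the next one.

28 July 2030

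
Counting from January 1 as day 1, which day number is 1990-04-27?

Days in months before April: 31 + 28 + 31 = 90.
Plus 27 days into April → day 117.

117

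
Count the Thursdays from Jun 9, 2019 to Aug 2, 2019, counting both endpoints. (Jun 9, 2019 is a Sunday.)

Jun 9, 2019 is a Sunday; the first Thursday on or after it is Jun 13, 2019 (4 days later).
From Jun 13, 2019 to Aug 2, 2019: 17 + 31 + 2 = 50 days (rest of Jun, Jul, Aug).
50 ÷ 7 = 7 full weeks with remainder 1, so 7 more Thursdays after the first → 8.

8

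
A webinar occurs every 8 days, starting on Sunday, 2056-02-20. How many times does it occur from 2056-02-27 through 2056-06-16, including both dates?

Occurrences land 8·i days after 2056-02-20 for i = 0, 1, 2, …
2056-02-27 is 7 days after the start; 7 ÷ 8 = 0 remainder 7; since the remainder is 7, round up to i = 1. First occurrence in the window: #2 on 2056-02-28 (1×8 = 8 days in).
2056-06-16 is 117 days after the start; 117 ÷ 8 = 14 remainder 5. Last occurrence in the window: #15 on 2056-06-11.
Occurrences #2 through #15: 14 in total.

14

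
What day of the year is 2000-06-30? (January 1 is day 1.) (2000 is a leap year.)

Days in months before June: 31 + 29 + 31 + 30 + 31 = 152.
Plus 30 days into June → day 182.

182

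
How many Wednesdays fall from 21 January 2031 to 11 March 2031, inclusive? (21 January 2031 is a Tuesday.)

21 January 2031 is a Tuesday; the first Wednesday on or after it is 22 January 2031 (1 day later).
From 22 January 2031 to 11 March 2031: 9 + 28 + 11 = 48 days (rest of January, February, March).
48 ÷ 7 = 6 full weeks with remainder 6, so 6 more Wednesdays after the first → 7.

7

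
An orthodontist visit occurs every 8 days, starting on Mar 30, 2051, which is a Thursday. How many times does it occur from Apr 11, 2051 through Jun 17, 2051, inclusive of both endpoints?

Occurrences land 8·i days after Mar 30, 2051 for i = 0, 1, 2, …
Apr 11, 2051 is 12 days after the start; 12 ÷ 8 = 1 remainder 4; since the remainder is 4, round up to i = 2. First occurrence in the window: #3 on Apr 15, 2051 (2×8 = 16 days in).
Jun 17, 2051 is 79 days after the start; 79 ÷ 8 = 9 remainder 7. Last occurrence in the window: #10 on Jun 10, 2051.
Occurrences #3 through #10: 8 in total.

8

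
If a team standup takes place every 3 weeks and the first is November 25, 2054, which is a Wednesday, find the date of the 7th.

March 31, 2055

The 7th occurrence is 6 intervals after the first: 6 × 21 = 126 days after November 25, 2054.
November has 30 days — 5 days to the end of November leaves 121.
December has 31 days (90 left).
January has 31 days (59 left).
February has 28 days (31 left).
31 days into March → March 31, 2055.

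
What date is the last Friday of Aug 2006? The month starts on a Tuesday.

Aug 2006 begins on a Tuesday, so the first Friday is Aug 4 (3 days later).
Aug 2006 has 31 days. Adding weeks: 4, 11, 18, 25 — the last one ≤ 31 is the 25th.

Aug 25, 2006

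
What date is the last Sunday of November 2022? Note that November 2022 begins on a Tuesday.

November 27, 2022

November 2022 begins on a Tuesday, so the first Sunday is November 6 (5 days later).
November 2022 has 30 days. Adding weeks: 6, 13, 20, 27 — the last one ≤ 30 is the 27th.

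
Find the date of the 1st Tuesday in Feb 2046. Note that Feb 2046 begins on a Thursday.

Feb 2046 begins on a Thursday, so the first Tuesday is Feb 6 (5 days later).

Feb 6, 2046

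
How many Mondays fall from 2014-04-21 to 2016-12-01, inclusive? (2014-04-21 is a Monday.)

2014-04-21 is a Monday; the first Monday on or after it is 2014-04-21.
From 2014-04-21 to 2016-12-01: 254 + 365 + 336 = 955 days (rest of 2014, 2015, to 2016-12-01 in 2016).
955 ÷ 7 = 136 full weeks with remainder 3, so 136 more Mondays after the first → 137.

137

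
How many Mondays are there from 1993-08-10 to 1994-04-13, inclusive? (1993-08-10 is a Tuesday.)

35

1993-08-10 is a Tuesday; the first Monday on or after it is 1993-08-16 (6 days later).
From 1993-08-16 to 1994-04-13: 15 + 30 + 31 + 30 + 31 + 31 + 28 + 31 + 13 = 240 days (rest of August, September, October, November, December, January, February, March, April).
240 ÷ 7 = 34 full weeks with remainder 2, so 34 more Mondays after the first → 35.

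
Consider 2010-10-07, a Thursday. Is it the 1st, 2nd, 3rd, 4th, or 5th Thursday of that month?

1st

Day 7 falls in week ⌈7/7⌉ of the month.
Days 1–7 hold the 1st Thursday, 8–14 the 2nd, 15–21 the 3rd, 22–28 the 4th, 29–31 the 5th.
7 is in the range for the 1st.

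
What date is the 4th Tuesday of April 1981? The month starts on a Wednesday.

1981-04-28

April 1981 begins on a Wednesday, so the first Tuesday is April 7 (6 days later).
The 4th Tuesday is 3 weeks later: 7 + 21 = 28.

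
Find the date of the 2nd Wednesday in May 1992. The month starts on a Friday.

May 1992 begins on a Friday, so the first Wednesday is May 6 (5 days later).
The 2nd Wednesday is 1 weeks later: 6 + 7 = 13.

1992-05-13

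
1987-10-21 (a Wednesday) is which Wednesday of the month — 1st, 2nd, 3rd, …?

Day 21 falls in week ⌈21/7⌉ of the month.
Days 1–7 hold the 1st Wednesday, 8–14 the 2nd, 15–21 the 3rd, 22–28 the 4th, 29–31 the 5th.
21 is in the range for the 3rd.

3rd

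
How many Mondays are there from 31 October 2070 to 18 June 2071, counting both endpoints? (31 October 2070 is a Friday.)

31 October 2070 is a Friday; the first Monday on or after it is 3 November 2070 (3 days later).
From 3 November 2070 to 18 June 2071: 27 + 31 + 31 + 28 + 31 + 30 + 31 + 18 = 227 days (rest of November, December, January, February, March, April, May, June).
227 ÷ 7 = 32 full weeks with remainder 3, so 32 more Mondays after the first → 33.

33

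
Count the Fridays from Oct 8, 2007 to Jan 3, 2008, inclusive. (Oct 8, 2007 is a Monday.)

12

Oct 8, 2007 is a Monday; the first Friday on or after it is Oct 12, 2007 (4 days later).
From Oct 12, 2007 to Jan 3, 2008: 19 + 30 + 31 + 3 = 83 days (rest of Oct, Nov, Dec, Jan).
83 ÷ 7 = 11 full weeks with remainder 6, so 11 more Fridays after the first → 12.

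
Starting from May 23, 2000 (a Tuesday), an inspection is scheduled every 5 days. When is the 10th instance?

The 10th occurrence is 9 intervals after the first: 9 × 5 = 45 days after May 23, 2000.
May has 31 days — 8 days to the end of May leaves 37.
Jun has 30 days (7 left).
7 days into Jul → Jul 7, 2000.

Jul 7, 2000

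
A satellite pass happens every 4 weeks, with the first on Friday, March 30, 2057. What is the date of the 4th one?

The 4th occurrence is 3 intervals after the first: 3 × 28 = 84 days after March 30, 2057.
March has 31 days — 1 day to the end of March leaves 83.
April has 30 days (53 left).
May has 31 days (22 left).
22 days into June → June 22, 2057.

June 22, 2057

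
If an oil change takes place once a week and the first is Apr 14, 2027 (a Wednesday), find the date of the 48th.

Mar 8, 2028

The 48th occurrence is 47 intervals after the first: 47 × 7 = 329 days after Apr 14, 2027.
Apr has 30 days — 16 days to the end of Apr leaves 313.
May has 31 days (282 left).
Jun has 30 days (252 left).
Jul has 31 days (221 left).
Aug has 31 days (190 left).
Sep has 30 days (160 left).
Oct has 31 days (129 left).
Nov has 30 days (99 left).
Dec has 31 days (68 left).
Jan has 31 days (37 left).
Feb has 29 days (8 left).
8 days into Mar → Mar 8, 2028.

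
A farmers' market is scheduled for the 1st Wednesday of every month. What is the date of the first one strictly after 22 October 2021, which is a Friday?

October 2021 starts on a Friday, so its 1st Wednesday is 6 October 2021 (5 days in).
That is not after 22 October 2021, so look at November 2021.
November 2021 starts on a Monday, so its 1st Wednesday is 3 November 2021 (2 days in).

3 November 2021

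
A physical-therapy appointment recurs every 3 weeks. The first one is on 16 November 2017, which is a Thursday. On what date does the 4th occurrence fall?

The 4th occurrence is 3 intervals after the first: 3 × 21 = 63 days after 16 November 2017.
November has 30 days — 14 days to the end of November leaves 49.
December has 31 days (18 left).
18 days into January → 18 January 2018.

18 January 2018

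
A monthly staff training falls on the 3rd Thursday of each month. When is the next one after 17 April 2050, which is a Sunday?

21 April 2050

April 2050 starts on a Friday; its first Thursday is the 7th, so the 3rd Thursday is the 21st — 21 April 2050.
21 April 2050 is after 17 April 2050, so that is the next one.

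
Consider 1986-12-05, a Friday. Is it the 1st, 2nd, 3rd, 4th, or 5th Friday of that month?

Day 5 falls in week ⌈5/7⌉ of the month.
Days 1–7 hold the 1st Friday, 8–14 the 2nd, 15–21 the 3rd, 22–28 the 4th, 29–31 the 5th.
5 is in the range for the 1st.

1st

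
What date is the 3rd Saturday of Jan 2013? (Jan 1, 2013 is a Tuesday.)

Jan 19, 2013

Jan 2013 begins on a Tuesday, so the first Saturday is Jan 5 (4 days later).
The 3rd Saturday is 2 weeks later: 5 + 14 = 19.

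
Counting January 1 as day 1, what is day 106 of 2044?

2044-04-15

January has 31 days (106 − 31 = 75 remain).
February has 29 days (75 − 29 = 46 remain).
March has 31 days (46 − 31 = 15 remain).
15 into April → April 15.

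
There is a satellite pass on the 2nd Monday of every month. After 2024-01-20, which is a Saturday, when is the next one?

2024-02-12

January 2024 starts on a Monday; its first Monday is the 1st, so the 2nd Monday is the 8th — 2024-01-08.
That is not after 2024-01-20, so look at February 2024.
February 2024 starts on a Thursday; its first Monday is the 5th, so the 2nd Monday is the 12th — 2024-02-12.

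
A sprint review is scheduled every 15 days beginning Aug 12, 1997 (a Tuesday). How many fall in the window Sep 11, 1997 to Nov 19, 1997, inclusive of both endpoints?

Occurrences land 15·i days after Aug 12, 1997 for i = 0, 1, 2, …
Sep 11, 1997 is 30 days after the start; 30 ÷ 15 = 2 remainder 0. First occurrence in the window: #3 on Sep 11, 1997 (2×15 = 30 days in).
Nov 19, 1997 is 99 days after the start; 99 ÷ 15 = 6 remainder 9. Last occurrence in the window: #7 on Nov 10, 1997.
Occurrences #3 through #7: 5 in total.

5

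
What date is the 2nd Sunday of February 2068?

The first Sunday of February 2068 is February 5.
The 2nd Sunday is 1 weeks later: 5 + 7 = 12.

12 February 2068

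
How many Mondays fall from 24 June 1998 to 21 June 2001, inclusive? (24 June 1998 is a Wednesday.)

156

24 June 1998 is a Wednesday; the first Monday on or after it is 29 June 1998 (5 days later).
From 29 June 1998 to 21 June 2001: 185 + 365 + 366 + 172 = 1088 days (rest of 1998, 1999, 2000, to 21 June 2001 in 2001).
1088 ÷ 7 = 155 full weeks with remainder 3, so 155 more Mondays after the first → 156.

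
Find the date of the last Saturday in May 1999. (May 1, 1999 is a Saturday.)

May 1999 begins on a Saturday, so the first Saturday is May 1.
May 1999 has 31 days. Adding weeks: 1, 8, 15, 22, 29 — the last one ≤ 31 is the 29th.

29 May 1999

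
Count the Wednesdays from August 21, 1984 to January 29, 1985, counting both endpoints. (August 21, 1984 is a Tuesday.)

23

August 21, 1984 is a Tuesday; the first Wednesday on or after it is August 22, 1984 (1 day later).
From August 22, 1984 to January 29, 1985: 9 + 30 + 31 + 30 + 31 + 29 = 160 days (rest of August, September, October, November, December, January).
160 ÷ 7 = 22 full weeks with remainder 6, so 22 more Wednesdays after the first → 23.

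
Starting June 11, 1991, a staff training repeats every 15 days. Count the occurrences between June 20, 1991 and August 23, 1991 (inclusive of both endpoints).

Occurrences land 15·i days after June 11, 1991 for i = 0, 1, 2, …
June 20, 1991 is 9 days after the start; 9 ÷ 15 = 0 remainder 9; since the remainder is 9, round up to i = 1. First occurrence in the window: #2 on June 26, 1991 (1×15 = 15 days in).
August 23, 1991 is 73 days after the start; 73 ÷ 15 = 4 remainder 13. Last occurrence in the window: #5 on August 10, 1991.
Occurrences #2 through #5: 4 in total.

4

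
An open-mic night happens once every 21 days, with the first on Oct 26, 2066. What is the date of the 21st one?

Dec 20, 2067

The 21st occurrence is 20 intervals after the first: 20 × 21 = 420 days after Oct 26, 2066.
Oct has 31 days — 5 days to the end of Oct leaves 415.
From end of Oct to end of 2066 is 61 days (354 left).
Jan has 31 days (323 left).
Feb has 28 days (295 left).
Mar has 31 days (264 left).
Apr has 30 days (234 left).
May has 31 days (203 left).
Jun has 30 days (173 left).
Jul has 31 days (142 left).
Aug has 31 days (111 left).
Sep has 30 days (81 left).
Oct has 31 days (50 left).
Nov has 30 days (20 left).
20 days into Dec → Dec 20, 2067.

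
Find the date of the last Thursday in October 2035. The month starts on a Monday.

October 25, 2035

October 2035 begins on a Monday, so the first Thursday is October 4 (3 days later).
October 2035 has 31 days. Adding weeks: 4, 11, 18, 25 — the last one ≤ 31 is the 25th.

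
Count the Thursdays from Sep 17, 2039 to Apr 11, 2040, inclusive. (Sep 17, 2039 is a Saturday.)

Sep 17, 2039 is a Saturday; the first Thursday on or after it is Sep 22, 2039 (5 days later).
From Sep 22, 2039 to Apr 11, 2040: 8 + 31 + 30 + 31 + 31 + 29 + 31 + 11 = 202 days (rest of Sep, Oct, Nov, Dec, Jan, Feb, Mar, Apr).
202 ÷ 7 = 28 full weeks with remainder 6, so 28 more Thursdays after the first → 29.

29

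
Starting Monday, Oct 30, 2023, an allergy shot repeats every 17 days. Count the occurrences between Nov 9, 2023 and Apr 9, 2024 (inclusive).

9

Occurrences land 17·i days after Oct 30, 2023 for i = 0, 1, 2, …
Nov 9, 2023 is 10 days after the start; 10 ÷ 17 = 0 remainder 10; since the remainder is 10, round up to i = 1. First occurrence in the window: #2 on Nov 16, 2023 (1×17 = 17 days in).
Apr 9, 2024 is 162 days after the start; 162 ÷ 17 = 9 remainder 9. Last occurrence in the window: #10 on Mar 31, 2024.
Occurrences #2 through #10: 9 in total.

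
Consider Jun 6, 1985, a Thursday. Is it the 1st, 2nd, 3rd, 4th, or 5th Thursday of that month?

1st

Day 6 falls in week ⌈6/7⌉ of the month.
Days 1–7 hold the 1st Thursday, 8–14 the 2nd, 15–21 the 3rd, 22–28 the 4th, 29–31 the 5th.
6 is in the range for the 1st.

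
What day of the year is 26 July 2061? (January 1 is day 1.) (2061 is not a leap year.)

207

Days in months before July: 31 + 28 + 31 + 30 + 31 + 30 = 181.
Plus 26 days into July → day 207.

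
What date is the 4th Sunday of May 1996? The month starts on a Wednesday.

May 1996 begins on a Wednesday, so the first Sunday is May 5 (4 days later).
The 4th Sunday is 3 weeks later: 5 + 21 = 26.

May 26, 1996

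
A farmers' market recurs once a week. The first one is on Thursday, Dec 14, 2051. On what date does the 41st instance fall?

The 41st occurrence is 40 intervals after the first: 40 × 7 = 280 days after Dec 14, 2051.
Dec has 31 days — 17 days to the end of Dec leaves 263.
Jan has 31 days (232 left).
Feb has 29 days (203 left).
Mar has 31 days (172 left).
Apr has 30 days (142 left).
May has 31 days (111 left).
Jun has 30 days (81 left).
Jul has 31 days (50 left).
Aug has 31 days (19 left).
19 days into Sep → Sep 19, 2052.

Sep 19, 2052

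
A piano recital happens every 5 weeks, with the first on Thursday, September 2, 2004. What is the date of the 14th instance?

December 1, 2005

The 14th occurrence is 13 intervals after the first: 13 × 35 = 455 days after September 2, 2004.
September has 30 days — 28 days to the end of September leaves 427.
From end of September to end of 2004 is 92 days (335 left).
January has 31 days (304 left).
February has 28 days (276 left).
March has 31 days (245 left).
April has 30 days (215 left).
May has 31 days (184 left).
June has 30 days (154 left).
July has 31 days (123 left).
August has 31 days (92 left).
September has 30 days (62 left).
October has 31 days (31 left).
November has 30 days (1 left).
1 day into December → December 1, 2005.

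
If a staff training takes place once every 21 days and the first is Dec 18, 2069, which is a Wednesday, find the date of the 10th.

The 10th occurrence is 9 intervals after the first: 9 × 21 = 189 days after Dec 18, 2069.
Dec has 31 days — 13 days to the end of Dec leaves 176.
Jan has 31 days (145 left).
Feb has 28 days (117 left).
Mar has 31 days (86 left).
Apr has 30 days (56 left).
May has 31 days (25 left).
25 days into Jun → Jun 25, 2070.

Jun 25, 2070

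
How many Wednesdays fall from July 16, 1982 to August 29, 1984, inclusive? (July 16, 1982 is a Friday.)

111

July 16, 1982 is a Friday; the first Wednesday on or after it is July 21, 1982 (5 days later).
From July 21, 1982 to August 29, 1984: 163 + 365 + 242 = 770 days (rest of 1982, 1983, to August 29, 1984 in 1984).
770 ÷ 7 = 110 full weeks with remainder 0, so 110 more Wednesdays after the first → 111.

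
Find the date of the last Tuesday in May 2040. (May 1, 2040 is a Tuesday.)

May 2040 begins on a Tuesday, so the first Tuesday is May 1.
May 2040 has 31 days. Adding weeks: 1, 8, 15, 22, 29 — the last one ≤ 31 is the 29th.

May 29, 2040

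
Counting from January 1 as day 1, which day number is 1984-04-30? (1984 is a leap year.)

Days in months before April: 31 + 29 + 31 = 91.
Plus 30 days into April → day 121.

121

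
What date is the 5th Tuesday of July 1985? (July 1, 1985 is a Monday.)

July 30, 1985

July 1985 begins on a Monday, so the first Tuesday is July 2 (1 day later).
The 5th Tuesday is 4 weeks later: 2 + 28 = 30.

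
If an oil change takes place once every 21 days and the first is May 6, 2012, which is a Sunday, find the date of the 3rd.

June 17, 2012

The 3rd occurrence is 2 intervals after the first: 2 × 21 = 42 days after May 6, 2012.
May has 31 days — 25 days to the end of May leaves 17.
17 days into June → June 17, 2012.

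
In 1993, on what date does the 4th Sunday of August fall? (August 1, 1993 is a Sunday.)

August 1993 begins on a Sunday, so the first Sunday is August 1.
The 4th Sunday is 3 weeks later: 1 + 21 = 22.

August 22, 1993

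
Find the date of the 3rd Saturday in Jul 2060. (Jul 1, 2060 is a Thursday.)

Jul 2060 begins on a Thursday, so the first Saturday is Jul 3 (2 days later).
The 3rd Saturday is 2 weeks later: 3 + 14 = 17.

Jul 17, 2060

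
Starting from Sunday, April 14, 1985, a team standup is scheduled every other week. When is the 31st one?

The 31st occurrence is 30 intervals after the first: 30 × 14 = 420 days after April 14, 1985.
April has 30 days — 16 days to the end of April leaves 404.
From end of April to end of 1985 is 245 days (159 left).
January has 31 days (128 left).
February has 28 days (100 left).
March has 31 days (69 left).
April has 30 days (39 left).
May has 31 days (8 left).
8 days into June → June 8, 1986.

June 8, 1986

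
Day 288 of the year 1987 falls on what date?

January has 31 days (288 − 31 = 257 remain).
February has 28 days (257 − 28 = 229 remain).
March has 31 days (229 − 31 = 198 remain).
April has 30 days (198 − 30 = 168 remain).
May has 31 days (168 − 31 = 137 remain).
June has 30 days (137 − 30 = 107 remain).
July has 31 days (107 − 31 = 76 remain).
August has 31 days (76 − 31 = 45 remain).
September has 30 days (45 − 30 = 15 remain).
15 into October → October 15.

October 15, 1987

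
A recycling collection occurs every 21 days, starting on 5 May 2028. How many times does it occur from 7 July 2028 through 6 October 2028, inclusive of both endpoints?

5

Occurrences land 21·i days after 5 May 2028 for i = 0, 1, 2, …
7 July 2028 is 63 days after the start; 63 ÷ 21 = 3 remainder 0. First occurrence in the window: #4 on 7 July 2028 (3×21 = 63 days in).
6 October 2028 is 154 days after the start; 154 ÷ 21 = 7 remainder 7. Last occurrence in the window: #8 on 29 September 2028.
Occurrences #4 through #8: 5 in total.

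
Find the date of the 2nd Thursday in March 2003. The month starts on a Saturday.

March 2003 begins on a Saturday, so the first Thursday is March 6 (5 days later).
The 2nd Thursday is 1 weeks later: 6 + 7 = 13.

March 13, 2003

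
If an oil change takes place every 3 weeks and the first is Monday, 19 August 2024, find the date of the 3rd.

The 3rd occurrence is 2 intervals after the first: 2 × 21 = 42 days after 19 August 2024.
August has 31 days — 12 days to the end of August leaves 30.
30 days into September → 30 September 2024.

30 September 2024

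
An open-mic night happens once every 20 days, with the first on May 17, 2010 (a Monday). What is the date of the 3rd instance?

June 26, 2010

The 3rd occurrence is 2 intervals after the first: 2 × 20 = 40 days after May 17, 2010.
May has 31 days — 14 days to the end of May leaves 26.
26 days into June → June 26, 2010.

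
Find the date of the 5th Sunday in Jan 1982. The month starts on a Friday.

Jan 31, 1982

Jan 1982 begins on a Friday, so the first Sunday is Jan 3 (2 days later).
The 5th Sunday is 4 weeks later: 3 + 28 = 31.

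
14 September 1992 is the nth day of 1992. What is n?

Days in months before September: 31 + 29 + 31 + 30 + 31 + 30 + 31 + 31 = 244.
Plus 14 days into September → day 258.

258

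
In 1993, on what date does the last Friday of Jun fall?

Jun 1993 begins on a Tuesday, so the first Friday is Jun 4 (3 days later).
Jun 1993 has 30 days. Adding weeks: 4, 11, 18, 25 — the last one ≤ 30 is the 25th.

Jun 25, 1993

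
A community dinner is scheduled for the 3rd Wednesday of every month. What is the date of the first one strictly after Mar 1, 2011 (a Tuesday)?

Mar 16, 2011

Mar 2011 starts on a Tuesday; its first Wednesday is the 2nd, so the 3rd Wednesday is the 16th — Mar 16, 2011.
Mar 16, 2011 is after Mar 1, 2011, so that is the next one.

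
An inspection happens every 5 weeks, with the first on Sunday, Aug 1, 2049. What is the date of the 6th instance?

Jan 23, 2050

The 6th occurrence is 5 intervals after the first: 5 × 35 = 175 days after Aug 1, 2049.
Aug has 31 days — 30 days to the end of Aug leaves 145.
Sep has 30 days (115 left).
Oct has 31 days (84 left).
Nov has 30 days (54 left).
Dec has 31 days (23 left).
23 days into Jan → Jan 23, 2050.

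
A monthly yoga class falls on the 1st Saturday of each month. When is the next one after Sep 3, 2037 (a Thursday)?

Sep 2037 starts on a Tuesday, so its 1st Saturday is Sep 5, 2037 (4 days in).
Sep 5, 2037 is after Sep 3, 2037, so that is the next one.

Sep 5, 2037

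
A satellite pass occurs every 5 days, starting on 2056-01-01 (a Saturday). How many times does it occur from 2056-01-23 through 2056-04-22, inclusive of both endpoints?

18

Occurrences land 5·i days after 2056-01-01 for i = 0, 1, 2, …
2056-01-23 is 22 days after the start; 22 ÷ 5 = 4 remainder 2; since the remainder is 2, round up to i = 5. First occurrence in the window: #6 on 2056-01-26 (5×5 = 25 days in).
2056-04-22 is 112 days after the start; 112 ÷ 5 = 22 remainder 2. Last occurrence in the window: #23 on 2056-04-20.
Occurrences #6 through #23: 18 in total.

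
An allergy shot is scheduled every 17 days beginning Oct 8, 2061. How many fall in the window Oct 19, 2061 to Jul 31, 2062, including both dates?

Occurrences land 17·i days after Oct 8, 2061 for i = 0, 1, 2, …
Oct 19, 2061 is 11 days after the start; 11 ÷ 17 = 0 remainder 11; since the remainder is 11, round up to i = 1. First occurrence in the window: #2 on Oct 25, 2061 (1×17 = 17 days in).
Jul 31, 2062 is 296 days after the start; 296 ÷ 17 = 17 remainder 7. Last occurrence in the window: #18 on Jul 24, 2062.
Occurrences #2 through #18: 17 in total.

17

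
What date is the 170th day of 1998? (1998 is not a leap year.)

June 19, 1998

January has 31 days (170 − 31 = 139 remain).
February has 28 days (139 − 28 = 111 remain).
March has 31 days (111 − 31 = 80 remain).
April has 30 days (80 − 30 = 50 remain).
May has 31 days (50 − 31 = 19 remain).
19 into June → June 19.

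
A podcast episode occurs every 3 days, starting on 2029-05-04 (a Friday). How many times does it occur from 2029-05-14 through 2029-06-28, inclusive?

15

Occurrences land 3·i days after 2029-05-04 for i = 0, 1, 2, …
2029-05-14 is 10 days after the start; 10 ÷ 3 = 3 remainder 1; since the remainder is 1, round up to i = 4. First occurrence in the window: #5 on 2029-05-16 (4×3 = 12 days in).
2029-06-28 is 55 days after the start; 55 ÷ 3 = 18 remainder 1. Last occurrence in the window: #19 on 2029-06-27.
Occurrences #5 through #19: 15 in total.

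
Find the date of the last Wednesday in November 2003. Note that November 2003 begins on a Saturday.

November 2003 begins on a Saturday, so the first Wednesday is November 5 (4 days later).
November 2003 has 30 days. Adding weeks: 5, 12, 19, 26 — the last one ≤ 30 is the 26th.

2003-11-26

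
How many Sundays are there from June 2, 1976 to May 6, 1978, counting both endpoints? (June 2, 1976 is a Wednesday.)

100

June 2, 1976 is a Wednesday; the first Sunday on or after it is June 6, 1976 (4 days later).
From June 6, 1976 to May 6, 1978: 208 + 365 + 126 = 699 days (rest of 1976, 1977, to May 6, 1978 in 1978).
699 ÷ 7 = 99 full weeks with remainder 6, so 99 more Sundays after the first → 100.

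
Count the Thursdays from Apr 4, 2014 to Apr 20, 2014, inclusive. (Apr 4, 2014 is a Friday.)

2

Apr 4, 2014 is a Friday; the first Thursday on or after it is Apr 10, 2014 (6 days later).
From Apr 10, 2014 to Apr 20, 2014 is 20 − 10 = 10 days.
10 ÷ 7 = 1 full weeks with remainder 3, so 1 more Thursdays after the first → 2.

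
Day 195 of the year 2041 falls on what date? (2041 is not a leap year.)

Jan has 31 days (195 − 31 = 164 remain).
Feb has 28 days (164 − 28 = 136 remain).
Mar has 31 days (136 − 31 = 105 remain).
Apr has 30 days (105 − 30 = 75 remain).
May has 31 days (75 − 31 = 44 remain).
Jun has 30 days (44 − 30 = 14 remain).
14 into Jul → Jul 14.

Jul 14, 2041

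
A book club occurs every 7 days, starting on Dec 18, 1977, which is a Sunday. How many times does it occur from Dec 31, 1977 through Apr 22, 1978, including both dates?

Occurrences land 7·i days after Dec 18, 1977 for i = 0, 1, 2, …
Dec 31, 1977 is 13 days after the start; 13 ÷ 7 = 1 remainder 6; since the remainder is 6, round up to i = 2. First occurrence in the window: #3 on Jan 1, 1978 (2×7 = 14 days in).
Apr 22, 1978 is 125 days after the start; 125 ÷ 7 = 17 remainder 6. Last occurrence in the window: #18 on Apr 16, 1978.
Occurrences #3 through #18: 16 in total.

16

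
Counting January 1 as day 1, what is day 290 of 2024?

2024-10-16

January has 31 days (290 − 31 = 259 remain).
February has 29 days (259 − 29 = 230 remain).
March has 31 days (230 − 31 = 199 remain).
April has 30 days (199 − 30 = 169 remain).
May has 31 days (169 − 31 = 138 remain).
June has 30 days (138 − 30 = 108 remain).
July has 31 days (108 − 31 = 77 remain).
August has 31 days (77 − 31 = 46 remain).
September has 30 days (46 − 30 = 16 remain).
16 into October → October 16.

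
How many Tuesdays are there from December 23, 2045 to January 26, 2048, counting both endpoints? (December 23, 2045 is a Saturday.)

December 23, 2045 is a Saturday; the first Tuesday on or after it is December 26, 2045 (3 days later).
From December 26, 2045 to January 26, 2048: 5 + 365 + 365 + 26 = 761 days (rest of 2045, 2046, 2047, to January 26, 2048 in 2048).
761 ÷ 7 = 108 full weeks with remainder 5, so 108 more Tuesdays after the first → 109.

109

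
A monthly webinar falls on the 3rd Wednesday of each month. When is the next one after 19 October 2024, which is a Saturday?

October 2024 starts on a Tuesday; its first Wednesday is the 2nd, so the 3rd Wednesday is the 16th — 16 October 2024.
That is not after 19 October 2024, so look at November 2024.
November 2024 starts on a Friday; its first Wednesday is the 6th, so the 3rd Wednesday is the 20th — 20 November 2024.

20 November 2024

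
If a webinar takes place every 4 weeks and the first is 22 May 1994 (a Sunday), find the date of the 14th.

The 14th occurrence is 13 intervals after the first: 13 × 28 = 364 days after 22 May 1994.
May has 31 days — 9 days to the end of May leaves 355.
June has 30 days (325 left).
July has 31 days (294 left).
August has 31 days (263 left).
September has 30 days (233 left).
October has 31 days (202 left).
November has 30 days (172 left).
December has 31 days (141 left).
January has 31 days (110 left).
February has 28 days (82 left).
March has 31 days (51 left).
April has 30 days (21 left).
21 days into May → 21 May 1995.

21 May 1995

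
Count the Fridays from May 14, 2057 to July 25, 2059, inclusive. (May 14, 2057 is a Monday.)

115

May 14, 2057 is a Monday; the first Friday on or after it is May 18, 2057 (4 days later).
From May 18, 2057 to July 25, 2059: 227 + 365 + 206 = 798 days (rest of 2057, 2058, to July 25, 2059 in 2059).
798 ÷ 7 = 114 full weeks with remainder 0, so 114 more Fridays after the first → 115.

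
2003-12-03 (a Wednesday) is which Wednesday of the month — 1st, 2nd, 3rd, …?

Day 3 falls in week ⌈3/7⌉ of the month.
Days 1–7 hold the 1st Wednesday, 8–14 the 2nd, 15–21 the 3rd, 22–28 the 4th, 29–31 the 5th.
3 is in the range for the 1st.

1st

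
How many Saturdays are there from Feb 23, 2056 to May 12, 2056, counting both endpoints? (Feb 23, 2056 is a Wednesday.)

Feb 23, 2056 is a Wednesday; the first Saturday on or after it is Feb 26, 2056 (3 days later).
From Feb 26, 2056 to May 12, 2056: 3 + 31 + 30 + 12 = 76 days (rest of Feb, Mar, Apr, May).
76 ÷ 7 = 10 full weeks with remainder 6, so 10 more Saturdays after the first → 11.

11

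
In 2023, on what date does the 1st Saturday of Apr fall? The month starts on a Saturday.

Apr 1, 2023

Apr 2023 begins on a Saturday, so the first Saturday is Apr 1.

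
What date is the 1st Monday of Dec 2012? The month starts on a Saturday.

Dec 3, 2012

Dec 2012 begins on a Saturday, so the first Monday is Dec 3 (2 days later).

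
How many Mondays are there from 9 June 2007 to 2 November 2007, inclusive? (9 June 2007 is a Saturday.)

9 June 2007 is a Saturday; the first Monday on or after it is 11 June 2007 (2 days later).
From 11 June 2007 to 2 November 2007: 19 + 31 + 31 + 30 + 31 + 2 = 144 days (rest of June, July, August, September, October, November).
144 ÷ 7 = 20 full weeks with remainder 4, so 20 more Mondays after the first → 21.

21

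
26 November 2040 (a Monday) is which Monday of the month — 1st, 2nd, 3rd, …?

4th

Day 26 falls in week ⌈26/7⌉ of the month.
Days 1–7 hold the 1st Monday, 8–14 the 2nd, 15–21 the 3rd, 22–28 the 4th, 29–31 the 5th.
26 is in the range for the 4th.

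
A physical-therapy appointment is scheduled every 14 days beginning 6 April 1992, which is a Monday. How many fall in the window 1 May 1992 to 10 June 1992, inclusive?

3

Occurrences land 14·i days after 6 April 1992 for i = 0, 1, 2, …
1 May 1992 is 25 days after the start; 25 ÷ 14 = 1 remainder 11; since the remainder is 11, round up to i = 2. First occurrence in the window: #3 on 4 May 1992 (2×14 = 28 days in).
10 June 1992 is 65 days after the start; 65 ÷ 14 = 4 remainder 9. Last occurrence in the window: #5 on 1 June 1992.
Occurrences #3 through #5: 3 in total.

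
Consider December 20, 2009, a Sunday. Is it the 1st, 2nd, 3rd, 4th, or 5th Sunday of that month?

Day 20 falls in week ⌈20/7⌉ of the month.
Days 1–7 hold the 1st Sunday, 8–14 the 2nd, 15–21 the 3rd, 22–28 the 4th, 29–31 the 5th.
20 is in the range for the 3rd.

3rd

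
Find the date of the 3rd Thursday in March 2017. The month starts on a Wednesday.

March 2017 begins on a Wednesday, so the first Thursday is March 2 (1 day later).
The 3rd Thursday is 2 weeks later: 2 + 14 = 16.

16 March 2017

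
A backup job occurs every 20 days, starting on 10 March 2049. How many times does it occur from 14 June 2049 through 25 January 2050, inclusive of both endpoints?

12

Occurrences land 20·i days after 10 March 2049 for i = 0, 1, 2, …
14 June 2049 is 96 days after the start; 96 ÷ 20 = 4 remainder 16; since the remainder is 16, round up to i = 5. First occurrence in the window: #6 on 18 June 2049 (5×20 = 100 days in).
25 January 2050 is 321 days after the start; 321 ÷ 20 = 16 remainder 1. Last occurrence in the window: #17 on 24 January 2050.
Occurrences #6 through #17: 12 in total.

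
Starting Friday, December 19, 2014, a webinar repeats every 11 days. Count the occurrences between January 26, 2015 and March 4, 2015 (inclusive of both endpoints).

Occurrences land 11·i days after December 19, 2014 for i = 0, 1, 2, …
January 26, 2015 is 38 days after the start; 38 ÷ 11 = 3 remainder 5; since the remainder is 5, round up to i = 4. First occurrence in the window: #5 on February 1, 2015 (4×11 = 44 days in).
March 4, 2015 is 75 days after the start; 75 ÷ 11 = 6 remainder 9. Last occurrence in the window: #7 on February 23, 2015.
Occurrences #5 through #7: 3 in total.

3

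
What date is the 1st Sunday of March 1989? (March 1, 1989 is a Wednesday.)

March 1989 begins on a Wednesday, so the first Sunday is March 5 (4 days later).

March 5, 1989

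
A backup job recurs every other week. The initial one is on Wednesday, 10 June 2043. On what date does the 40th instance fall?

The 40th occurrence is 39 intervals after the first: 39 × 14 = 546 days after 10 June 2043.
June has 30 days — 20 days to the end of June leaves 526.
From end of June to end of 2043 is 184 days (342 left).
January has 31 days (311 left).
February has 29 days (282 left).
March has 31 days (251 left).
April has 30 days (221 left).
May has 31 days (190 left).
June has 30 days (160 left).
July has 31 days (129 left).
August has 31 days (98 left).
September has 30 days (68 left).
October has 31 days (37 left).
November has 30 days (7 left).
7 days into December → 7 December 2044.

7 December 2044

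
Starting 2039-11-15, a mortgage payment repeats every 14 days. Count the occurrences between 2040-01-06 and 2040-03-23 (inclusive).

6

Occurrences land 14·i days after 2039-11-15 for i = 0, 1, 2, …
2040-01-06 is 52 days after the start; 52 ÷ 14 = 3 remainder 10; since the remainder is 10, round up to i = 4. First occurrence in the window: #5 on 2040-01-10 (4×14 = 56 days in).
2040-03-23 is 129 days after the start; 129 ÷ 14 = 9 remainder 3. Last occurrence in the window: #10 on 2040-03-20.
Occurrences #5 through #10: 6 in total.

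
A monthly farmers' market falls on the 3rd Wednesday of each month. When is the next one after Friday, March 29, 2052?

April 17, 2052

March 2052 starts on a Friday; its first Wednesday is the 6th, so the 3rd Wednesday is the 20th — March 20, 2052.
That is not after March 29, 2052, so look at April 2052.
April 2052 starts on a Monday; its first Wednesday is the 3rd, so the 3rd Wednesday is the 17th — April 17, 2052.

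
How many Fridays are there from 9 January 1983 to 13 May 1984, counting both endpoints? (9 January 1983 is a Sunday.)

70

9 January 1983 is a Sunday; the first Friday on or after it is 14 January 1983 (5 days later).
From 14 January 1983 to 13 May 1984: 351 + 134 = 485 days (rest of 1983, to 13 May 1984 in 1984).
485 ÷ 7 = 69 full weeks with remainder 2, so 69 more Fridays after the first → 70.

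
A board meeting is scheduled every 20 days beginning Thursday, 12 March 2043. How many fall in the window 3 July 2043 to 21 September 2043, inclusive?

Occurrences land 20·i days after 12 March 2043 for i = 0, 1, 2, …
3 July 2043 is 113 days after the start; 113 ÷ 20 = 5 remainder 13; since the remainder is 13, round up to i = 6. First occurrence in the window: #7 on 10 July 2043 (6×20 = 120 days in).
21 September 2043 is 193 days after the start; 193 ÷ 20 = 9 remainder 13. Last occurrence in the window: #10 on 8 September 2043.
Occurrences #7 through #10: 4 in total.

4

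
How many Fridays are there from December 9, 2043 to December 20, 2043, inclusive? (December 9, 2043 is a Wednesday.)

2

December 9, 2043 is a Wednesday; the first Friday on or after it is December 11, 2043 (2 days later).
From December 11, 2043 to December 20, 2043 is 20 − 11 = 9 days.
9 ÷ 7 = 1 full weeks with remainder 2, so 1 more Fridays after the first → 2.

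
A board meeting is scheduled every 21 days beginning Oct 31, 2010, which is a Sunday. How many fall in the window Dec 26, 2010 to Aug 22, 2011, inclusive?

Occurrences land 21·i days after Oct 31, 2010 for i = 0, 1, 2, …
Dec 26, 2010 is 56 days after the start; 56 ÷ 21 = 2 remainder 14; since the remainder is 14, round up to i = 3. First occurrence in the window: #4 on Jan 2, 2011 (3×21 = 63 days in).
Aug 22, 2011 is 295 days after the start; 295 ÷ 21 = 14 remainder 1. Last occurrence in the window: #15 on Aug 21, 2011.
Occurrences #4 through #15: 12 in total.

12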